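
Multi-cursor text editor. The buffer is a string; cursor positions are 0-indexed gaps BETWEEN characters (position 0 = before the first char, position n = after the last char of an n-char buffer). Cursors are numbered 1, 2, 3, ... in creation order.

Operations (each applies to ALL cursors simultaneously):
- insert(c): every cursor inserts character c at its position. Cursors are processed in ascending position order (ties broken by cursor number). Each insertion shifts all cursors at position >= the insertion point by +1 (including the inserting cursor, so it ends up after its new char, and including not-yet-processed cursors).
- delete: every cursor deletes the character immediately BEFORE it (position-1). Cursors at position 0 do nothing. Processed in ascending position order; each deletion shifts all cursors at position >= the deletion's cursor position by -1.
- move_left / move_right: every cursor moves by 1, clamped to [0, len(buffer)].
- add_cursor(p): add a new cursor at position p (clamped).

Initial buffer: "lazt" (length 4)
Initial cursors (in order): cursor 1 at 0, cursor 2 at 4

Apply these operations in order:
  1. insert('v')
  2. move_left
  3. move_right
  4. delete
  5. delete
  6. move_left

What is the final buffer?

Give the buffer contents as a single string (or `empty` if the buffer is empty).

Answer: laz

Derivation:
After op 1 (insert('v')): buffer="vlaztv" (len 6), cursors c1@1 c2@6, authorship 1....2
After op 2 (move_left): buffer="vlaztv" (len 6), cursors c1@0 c2@5, authorship 1....2
After op 3 (move_right): buffer="vlaztv" (len 6), cursors c1@1 c2@6, authorship 1....2
After op 4 (delete): buffer="lazt" (len 4), cursors c1@0 c2@4, authorship ....
After op 5 (delete): buffer="laz" (len 3), cursors c1@0 c2@3, authorship ...
After op 6 (move_left): buffer="laz" (len 3), cursors c1@0 c2@2, authorship ...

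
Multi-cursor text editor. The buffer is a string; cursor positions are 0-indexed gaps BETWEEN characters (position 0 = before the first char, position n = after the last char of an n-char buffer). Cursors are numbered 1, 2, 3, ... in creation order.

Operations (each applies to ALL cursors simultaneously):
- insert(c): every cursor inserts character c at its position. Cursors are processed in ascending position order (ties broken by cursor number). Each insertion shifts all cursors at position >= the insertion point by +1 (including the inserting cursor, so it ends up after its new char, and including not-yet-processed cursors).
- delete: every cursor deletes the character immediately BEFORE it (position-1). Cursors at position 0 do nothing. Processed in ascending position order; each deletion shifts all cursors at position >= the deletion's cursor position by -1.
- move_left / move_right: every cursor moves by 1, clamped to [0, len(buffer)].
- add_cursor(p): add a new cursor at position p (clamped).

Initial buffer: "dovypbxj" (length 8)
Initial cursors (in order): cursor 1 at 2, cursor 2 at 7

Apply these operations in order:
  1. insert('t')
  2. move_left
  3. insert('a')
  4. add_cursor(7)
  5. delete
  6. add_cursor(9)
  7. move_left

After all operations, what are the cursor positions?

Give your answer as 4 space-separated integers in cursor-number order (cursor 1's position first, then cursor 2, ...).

Answer: 1 6 4 8

Derivation:
After op 1 (insert('t')): buffer="dotvypbxtj" (len 10), cursors c1@3 c2@9, authorship ..1.....2.
After op 2 (move_left): buffer="dotvypbxtj" (len 10), cursors c1@2 c2@8, authorship ..1.....2.
After op 3 (insert('a')): buffer="doatvypbxatj" (len 12), cursors c1@3 c2@10, authorship ..11.....22.
After op 4 (add_cursor(7)): buffer="doatvypbxatj" (len 12), cursors c1@3 c3@7 c2@10, authorship ..11.....22.
After op 5 (delete): buffer="dotvybxtj" (len 9), cursors c1@2 c3@5 c2@7, authorship ..1....2.
After op 6 (add_cursor(9)): buffer="dotvybxtj" (len 9), cursors c1@2 c3@5 c2@7 c4@9, authorship ..1....2.
After op 7 (move_left): buffer="dotvybxtj" (len 9), cursors c1@1 c3@4 c2@6 c4@8, authorship ..1....2.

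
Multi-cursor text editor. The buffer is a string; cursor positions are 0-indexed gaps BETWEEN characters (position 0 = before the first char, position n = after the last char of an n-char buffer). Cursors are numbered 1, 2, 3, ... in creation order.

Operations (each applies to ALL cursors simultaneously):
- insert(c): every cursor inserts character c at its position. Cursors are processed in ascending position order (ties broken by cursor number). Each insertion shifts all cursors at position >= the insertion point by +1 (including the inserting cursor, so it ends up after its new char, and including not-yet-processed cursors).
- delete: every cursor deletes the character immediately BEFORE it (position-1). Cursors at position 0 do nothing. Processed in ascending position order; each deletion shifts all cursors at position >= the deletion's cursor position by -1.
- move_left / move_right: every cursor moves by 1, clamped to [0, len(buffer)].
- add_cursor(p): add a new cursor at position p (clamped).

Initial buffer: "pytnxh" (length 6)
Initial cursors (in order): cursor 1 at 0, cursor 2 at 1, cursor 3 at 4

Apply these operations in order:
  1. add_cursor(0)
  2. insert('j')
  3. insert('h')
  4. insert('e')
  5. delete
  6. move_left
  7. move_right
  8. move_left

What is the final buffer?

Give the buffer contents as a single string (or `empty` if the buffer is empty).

Answer: jjhhpjhytnjhxh

Derivation:
After op 1 (add_cursor(0)): buffer="pytnxh" (len 6), cursors c1@0 c4@0 c2@1 c3@4, authorship ......
After op 2 (insert('j')): buffer="jjpjytnjxh" (len 10), cursors c1@2 c4@2 c2@4 c3@8, authorship 14.2...3..
After op 3 (insert('h')): buffer="jjhhpjhytnjhxh" (len 14), cursors c1@4 c4@4 c2@7 c3@12, authorship 1414.22...33..
After op 4 (insert('e')): buffer="jjhheepjheytnjhexh" (len 18), cursors c1@6 c4@6 c2@10 c3@16, authorship 141414.222...333..
After op 5 (delete): buffer="jjhhpjhytnjhxh" (len 14), cursors c1@4 c4@4 c2@7 c3@12, authorship 1414.22...33..
After op 6 (move_left): buffer="jjhhpjhytnjhxh" (len 14), cursors c1@3 c4@3 c2@6 c3@11, authorship 1414.22...33..
After op 7 (move_right): buffer="jjhhpjhytnjhxh" (len 14), cursors c1@4 c4@4 c2@7 c3@12, authorship 1414.22...33..
After op 8 (move_left): buffer="jjhhpjhytnjhxh" (len 14), cursors c1@3 c4@3 c2@6 c3@11, authorship 1414.22...33..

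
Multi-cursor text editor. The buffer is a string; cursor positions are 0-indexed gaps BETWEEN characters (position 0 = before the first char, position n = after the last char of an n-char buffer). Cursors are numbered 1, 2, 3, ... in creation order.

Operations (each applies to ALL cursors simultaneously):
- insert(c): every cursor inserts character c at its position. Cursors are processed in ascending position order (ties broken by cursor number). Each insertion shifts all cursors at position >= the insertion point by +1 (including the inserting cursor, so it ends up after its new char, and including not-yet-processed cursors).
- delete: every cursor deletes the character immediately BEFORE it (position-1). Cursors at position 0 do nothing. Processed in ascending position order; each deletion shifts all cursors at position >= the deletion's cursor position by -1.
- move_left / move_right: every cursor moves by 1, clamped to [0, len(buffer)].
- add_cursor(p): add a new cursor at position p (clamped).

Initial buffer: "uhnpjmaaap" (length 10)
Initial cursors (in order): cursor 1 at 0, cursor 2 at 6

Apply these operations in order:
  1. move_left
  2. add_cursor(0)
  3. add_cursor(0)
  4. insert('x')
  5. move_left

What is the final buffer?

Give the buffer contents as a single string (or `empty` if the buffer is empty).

After op 1 (move_left): buffer="uhnpjmaaap" (len 10), cursors c1@0 c2@5, authorship ..........
After op 2 (add_cursor(0)): buffer="uhnpjmaaap" (len 10), cursors c1@0 c3@0 c2@5, authorship ..........
After op 3 (add_cursor(0)): buffer="uhnpjmaaap" (len 10), cursors c1@0 c3@0 c4@0 c2@5, authorship ..........
After op 4 (insert('x')): buffer="xxxuhnpjxmaaap" (len 14), cursors c1@3 c3@3 c4@3 c2@9, authorship 134.....2.....
After op 5 (move_left): buffer="xxxuhnpjxmaaap" (len 14), cursors c1@2 c3@2 c4@2 c2@8, authorship 134.....2.....

Answer: xxxuhnpjxmaaap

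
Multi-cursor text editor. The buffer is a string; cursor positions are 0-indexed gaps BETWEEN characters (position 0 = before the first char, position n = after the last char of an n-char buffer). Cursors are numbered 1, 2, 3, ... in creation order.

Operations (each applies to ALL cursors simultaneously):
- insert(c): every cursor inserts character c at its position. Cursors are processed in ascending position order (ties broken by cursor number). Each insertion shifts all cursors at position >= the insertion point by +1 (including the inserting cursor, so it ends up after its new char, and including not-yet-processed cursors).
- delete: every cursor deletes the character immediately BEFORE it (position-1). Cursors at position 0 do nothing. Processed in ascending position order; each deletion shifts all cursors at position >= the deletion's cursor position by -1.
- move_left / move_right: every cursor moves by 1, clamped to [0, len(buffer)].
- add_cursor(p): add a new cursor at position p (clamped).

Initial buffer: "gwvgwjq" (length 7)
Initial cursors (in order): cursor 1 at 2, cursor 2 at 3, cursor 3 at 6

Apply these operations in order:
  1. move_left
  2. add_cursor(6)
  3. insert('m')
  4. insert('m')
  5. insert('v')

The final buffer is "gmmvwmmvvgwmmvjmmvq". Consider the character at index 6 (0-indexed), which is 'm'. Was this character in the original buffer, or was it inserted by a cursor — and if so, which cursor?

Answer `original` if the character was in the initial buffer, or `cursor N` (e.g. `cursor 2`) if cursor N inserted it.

Answer: cursor 2

Derivation:
After op 1 (move_left): buffer="gwvgwjq" (len 7), cursors c1@1 c2@2 c3@5, authorship .......
After op 2 (add_cursor(6)): buffer="gwvgwjq" (len 7), cursors c1@1 c2@2 c3@5 c4@6, authorship .......
After op 3 (insert('m')): buffer="gmwmvgwmjmq" (len 11), cursors c1@2 c2@4 c3@8 c4@10, authorship .1.2...3.4.
After op 4 (insert('m')): buffer="gmmwmmvgwmmjmmq" (len 15), cursors c1@3 c2@6 c3@11 c4@14, authorship .11.22...33.44.
After op 5 (insert('v')): buffer="gmmvwmmvvgwmmvjmmvq" (len 19), cursors c1@4 c2@8 c3@14 c4@18, authorship .111.222...333.444.
Authorship (.=original, N=cursor N): . 1 1 1 . 2 2 2 . . . 3 3 3 . 4 4 4 .
Index 6: author = 2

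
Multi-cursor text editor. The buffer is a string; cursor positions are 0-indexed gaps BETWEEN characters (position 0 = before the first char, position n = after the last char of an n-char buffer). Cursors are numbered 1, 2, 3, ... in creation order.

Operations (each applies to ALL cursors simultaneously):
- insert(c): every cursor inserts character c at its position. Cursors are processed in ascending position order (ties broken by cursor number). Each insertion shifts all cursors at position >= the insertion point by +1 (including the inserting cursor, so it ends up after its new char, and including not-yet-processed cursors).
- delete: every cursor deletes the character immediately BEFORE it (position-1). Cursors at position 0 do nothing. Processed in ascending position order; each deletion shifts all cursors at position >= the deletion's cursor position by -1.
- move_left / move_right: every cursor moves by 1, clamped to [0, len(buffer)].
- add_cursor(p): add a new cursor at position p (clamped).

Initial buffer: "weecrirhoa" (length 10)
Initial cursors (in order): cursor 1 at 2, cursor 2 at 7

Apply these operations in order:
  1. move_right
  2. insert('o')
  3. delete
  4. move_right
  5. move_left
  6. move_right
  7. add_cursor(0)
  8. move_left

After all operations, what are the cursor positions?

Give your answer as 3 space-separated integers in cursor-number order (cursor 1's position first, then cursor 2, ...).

After op 1 (move_right): buffer="weecrirhoa" (len 10), cursors c1@3 c2@8, authorship ..........
After op 2 (insert('o')): buffer="weeocrirhooa" (len 12), cursors c1@4 c2@10, authorship ...1.....2..
After op 3 (delete): buffer="weecrirhoa" (len 10), cursors c1@3 c2@8, authorship ..........
After op 4 (move_right): buffer="weecrirhoa" (len 10), cursors c1@4 c2@9, authorship ..........
After op 5 (move_left): buffer="weecrirhoa" (len 10), cursors c1@3 c2@8, authorship ..........
After op 6 (move_right): buffer="weecrirhoa" (len 10), cursors c1@4 c2@9, authorship ..........
After op 7 (add_cursor(0)): buffer="weecrirhoa" (len 10), cursors c3@0 c1@4 c2@9, authorship ..........
After op 8 (move_left): buffer="weecrirhoa" (len 10), cursors c3@0 c1@3 c2@8, authorship ..........

Answer: 3 8 0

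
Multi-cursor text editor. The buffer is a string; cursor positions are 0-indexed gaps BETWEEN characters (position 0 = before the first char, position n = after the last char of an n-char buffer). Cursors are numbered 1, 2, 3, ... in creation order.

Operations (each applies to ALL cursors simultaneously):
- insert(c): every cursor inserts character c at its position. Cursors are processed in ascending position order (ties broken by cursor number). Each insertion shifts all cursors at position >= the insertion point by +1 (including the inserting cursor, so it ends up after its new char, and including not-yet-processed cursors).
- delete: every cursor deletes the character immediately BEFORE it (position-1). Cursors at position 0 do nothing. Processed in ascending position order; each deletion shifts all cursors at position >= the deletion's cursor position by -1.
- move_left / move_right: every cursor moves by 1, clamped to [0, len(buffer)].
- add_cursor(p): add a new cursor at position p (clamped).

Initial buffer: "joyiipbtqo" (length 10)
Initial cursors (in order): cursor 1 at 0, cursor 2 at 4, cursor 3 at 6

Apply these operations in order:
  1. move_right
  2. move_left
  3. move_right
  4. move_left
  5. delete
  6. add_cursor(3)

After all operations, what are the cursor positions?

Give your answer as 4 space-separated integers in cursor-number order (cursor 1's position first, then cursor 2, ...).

Answer: 0 3 4 3

Derivation:
After op 1 (move_right): buffer="joyiipbtqo" (len 10), cursors c1@1 c2@5 c3@7, authorship ..........
After op 2 (move_left): buffer="joyiipbtqo" (len 10), cursors c1@0 c2@4 c3@6, authorship ..........
After op 3 (move_right): buffer="joyiipbtqo" (len 10), cursors c1@1 c2@5 c3@7, authorship ..........
After op 4 (move_left): buffer="joyiipbtqo" (len 10), cursors c1@0 c2@4 c3@6, authorship ..........
After op 5 (delete): buffer="joyibtqo" (len 8), cursors c1@0 c2@3 c3@4, authorship ........
After op 6 (add_cursor(3)): buffer="joyibtqo" (len 8), cursors c1@0 c2@3 c4@3 c3@4, authorship ........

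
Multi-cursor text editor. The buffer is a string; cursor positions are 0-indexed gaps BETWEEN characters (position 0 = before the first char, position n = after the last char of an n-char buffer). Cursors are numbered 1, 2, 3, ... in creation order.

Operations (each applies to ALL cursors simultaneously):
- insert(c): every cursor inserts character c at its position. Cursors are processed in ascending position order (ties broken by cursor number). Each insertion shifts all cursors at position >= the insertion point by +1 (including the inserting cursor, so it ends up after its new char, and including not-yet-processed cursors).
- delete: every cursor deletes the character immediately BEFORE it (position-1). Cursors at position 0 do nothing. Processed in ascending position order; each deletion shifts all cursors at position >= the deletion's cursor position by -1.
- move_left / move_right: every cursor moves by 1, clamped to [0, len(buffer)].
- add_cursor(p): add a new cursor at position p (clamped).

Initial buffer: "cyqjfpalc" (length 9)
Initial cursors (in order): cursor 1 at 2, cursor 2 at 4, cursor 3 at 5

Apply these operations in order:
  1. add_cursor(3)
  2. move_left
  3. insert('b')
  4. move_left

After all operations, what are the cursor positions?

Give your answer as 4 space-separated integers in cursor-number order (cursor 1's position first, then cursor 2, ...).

After op 1 (add_cursor(3)): buffer="cyqjfpalc" (len 9), cursors c1@2 c4@3 c2@4 c3@5, authorship .........
After op 2 (move_left): buffer="cyqjfpalc" (len 9), cursors c1@1 c4@2 c2@3 c3@4, authorship .........
After op 3 (insert('b')): buffer="cbybqbjbfpalc" (len 13), cursors c1@2 c4@4 c2@6 c3@8, authorship .1.4.2.3.....
After op 4 (move_left): buffer="cbybqbjbfpalc" (len 13), cursors c1@1 c4@3 c2@5 c3@7, authorship .1.4.2.3.....

Answer: 1 5 7 3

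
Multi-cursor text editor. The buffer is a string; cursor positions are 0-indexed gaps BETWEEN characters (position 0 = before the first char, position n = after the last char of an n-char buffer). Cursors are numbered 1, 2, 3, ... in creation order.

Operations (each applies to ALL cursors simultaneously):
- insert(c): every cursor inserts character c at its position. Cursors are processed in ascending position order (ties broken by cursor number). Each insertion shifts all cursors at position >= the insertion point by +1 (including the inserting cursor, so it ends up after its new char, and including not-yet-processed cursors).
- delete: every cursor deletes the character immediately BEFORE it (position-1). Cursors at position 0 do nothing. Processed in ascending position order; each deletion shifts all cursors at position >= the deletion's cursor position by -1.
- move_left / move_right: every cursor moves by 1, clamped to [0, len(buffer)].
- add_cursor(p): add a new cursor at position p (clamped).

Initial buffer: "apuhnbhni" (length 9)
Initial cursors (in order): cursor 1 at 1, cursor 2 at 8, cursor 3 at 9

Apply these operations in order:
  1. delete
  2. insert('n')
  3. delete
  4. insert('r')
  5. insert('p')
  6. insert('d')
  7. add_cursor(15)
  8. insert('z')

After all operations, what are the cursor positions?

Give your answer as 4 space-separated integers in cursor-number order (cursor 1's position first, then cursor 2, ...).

After op 1 (delete): buffer="puhnbh" (len 6), cursors c1@0 c2@6 c3@6, authorship ......
After op 2 (insert('n')): buffer="npuhnbhnn" (len 9), cursors c1@1 c2@9 c3@9, authorship 1......23
After op 3 (delete): buffer="puhnbh" (len 6), cursors c1@0 c2@6 c3@6, authorship ......
After op 4 (insert('r')): buffer="rpuhnbhrr" (len 9), cursors c1@1 c2@9 c3@9, authorship 1......23
After op 5 (insert('p')): buffer="rppuhnbhrrpp" (len 12), cursors c1@2 c2@12 c3@12, authorship 11......2323
After op 6 (insert('d')): buffer="rpdpuhnbhrrppdd" (len 15), cursors c1@3 c2@15 c3@15, authorship 111......232323
After op 7 (add_cursor(15)): buffer="rpdpuhnbhrrppdd" (len 15), cursors c1@3 c2@15 c3@15 c4@15, authorship 111......232323
After op 8 (insert('z')): buffer="rpdzpuhnbhrrppddzzz" (len 19), cursors c1@4 c2@19 c3@19 c4@19, authorship 1111......232323234

Answer: 4 19 19 19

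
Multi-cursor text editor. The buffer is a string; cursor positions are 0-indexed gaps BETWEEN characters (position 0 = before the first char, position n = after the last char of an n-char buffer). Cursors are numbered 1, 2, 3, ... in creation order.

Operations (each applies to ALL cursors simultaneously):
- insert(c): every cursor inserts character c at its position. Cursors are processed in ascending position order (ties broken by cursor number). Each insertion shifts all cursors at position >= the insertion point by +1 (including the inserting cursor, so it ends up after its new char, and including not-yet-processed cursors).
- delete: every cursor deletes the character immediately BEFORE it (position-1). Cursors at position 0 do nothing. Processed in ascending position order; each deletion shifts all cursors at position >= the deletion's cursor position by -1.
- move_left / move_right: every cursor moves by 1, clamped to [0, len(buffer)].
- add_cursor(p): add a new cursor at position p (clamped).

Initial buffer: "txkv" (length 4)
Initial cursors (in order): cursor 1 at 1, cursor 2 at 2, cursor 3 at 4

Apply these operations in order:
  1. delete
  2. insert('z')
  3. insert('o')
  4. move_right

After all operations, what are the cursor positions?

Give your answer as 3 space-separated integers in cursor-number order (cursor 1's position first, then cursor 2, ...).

Answer: 5 5 7

Derivation:
After op 1 (delete): buffer="k" (len 1), cursors c1@0 c2@0 c3@1, authorship .
After op 2 (insert('z')): buffer="zzkz" (len 4), cursors c1@2 c2@2 c3@4, authorship 12.3
After op 3 (insert('o')): buffer="zzookzo" (len 7), cursors c1@4 c2@4 c3@7, authorship 1212.33
After op 4 (move_right): buffer="zzookzo" (len 7), cursors c1@5 c2@5 c3@7, authorship 1212.33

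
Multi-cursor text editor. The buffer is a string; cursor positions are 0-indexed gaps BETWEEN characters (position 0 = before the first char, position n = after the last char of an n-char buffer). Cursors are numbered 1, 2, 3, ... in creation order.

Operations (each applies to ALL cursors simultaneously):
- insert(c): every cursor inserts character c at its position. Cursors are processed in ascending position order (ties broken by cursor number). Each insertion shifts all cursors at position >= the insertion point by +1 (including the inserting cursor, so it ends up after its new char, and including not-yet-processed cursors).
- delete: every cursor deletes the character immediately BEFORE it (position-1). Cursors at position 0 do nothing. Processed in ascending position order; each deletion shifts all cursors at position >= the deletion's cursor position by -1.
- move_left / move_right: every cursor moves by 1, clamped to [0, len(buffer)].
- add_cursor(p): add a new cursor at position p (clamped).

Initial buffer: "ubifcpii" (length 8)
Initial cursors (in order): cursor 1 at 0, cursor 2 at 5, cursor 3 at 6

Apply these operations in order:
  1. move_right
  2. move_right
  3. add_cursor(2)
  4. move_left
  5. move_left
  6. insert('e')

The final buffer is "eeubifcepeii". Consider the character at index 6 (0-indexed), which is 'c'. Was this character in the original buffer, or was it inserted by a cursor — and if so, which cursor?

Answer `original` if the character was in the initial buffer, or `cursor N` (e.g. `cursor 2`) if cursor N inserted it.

Answer: original

Derivation:
After op 1 (move_right): buffer="ubifcpii" (len 8), cursors c1@1 c2@6 c3@7, authorship ........
After op 2 (move_right): buffer="ubifcpii" (len 8), cursors c1@2 c2@7 c3@8, authorship ........
After op 3 (add_cursor(2)): buffer="ubifcpii" (len 8), cursors c1@2 c4@2 c2@7 c3@8, authorship ........
After op 4 (move_left): buffer="ubifcpii" (len 8), cursors c1@1 c4@1 c2@6 c3@7, authorship ........
After op 5 (move_left): buffer="ubifcpii" (len 8), cursors c1@0 c4@0 c2@5 c3@6, authorship ........
After op 6 (insert('e')): buffer="eeubifcepeii" (len 12), cursors c1@2 c4@2 c2@8 c3@10, authorship 14.....2.3..
Authorship (.=original, N=cursor N): 1 4 . . . . . 2 . 3 . .
Index 6: author = original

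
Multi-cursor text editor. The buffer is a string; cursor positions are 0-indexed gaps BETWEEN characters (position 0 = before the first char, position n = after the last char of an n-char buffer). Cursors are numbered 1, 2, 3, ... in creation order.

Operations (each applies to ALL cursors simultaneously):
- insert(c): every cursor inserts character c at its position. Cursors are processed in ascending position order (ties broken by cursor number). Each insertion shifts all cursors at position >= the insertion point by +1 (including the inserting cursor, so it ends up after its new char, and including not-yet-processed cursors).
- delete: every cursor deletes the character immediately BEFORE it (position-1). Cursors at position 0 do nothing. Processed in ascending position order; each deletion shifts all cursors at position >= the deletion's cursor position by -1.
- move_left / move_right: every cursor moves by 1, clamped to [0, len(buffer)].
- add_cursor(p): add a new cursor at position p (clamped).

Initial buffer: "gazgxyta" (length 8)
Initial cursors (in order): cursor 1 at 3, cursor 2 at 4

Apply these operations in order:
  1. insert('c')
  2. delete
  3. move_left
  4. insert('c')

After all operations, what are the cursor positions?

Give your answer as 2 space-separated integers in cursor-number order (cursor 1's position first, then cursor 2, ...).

After op 1 (insert('c')): buffer="gazcgcxyta" (len 10), cursors c1@4 c2@6, authorship ...1.2....
After op 2 (delete): buffer="gazgxyta" (len 8), cursors c1@3 c2@4, authorship ........
After op 3 (move_left): buffer="gazgxyta" (len 8), cursors c1@2 c2@3, authorship ........
After op 4 (insert('c')): buffer="gaczcgxyta" (len 10), cursors c1@3 c2@5, authorship ..1.2.....

Answer: 3 5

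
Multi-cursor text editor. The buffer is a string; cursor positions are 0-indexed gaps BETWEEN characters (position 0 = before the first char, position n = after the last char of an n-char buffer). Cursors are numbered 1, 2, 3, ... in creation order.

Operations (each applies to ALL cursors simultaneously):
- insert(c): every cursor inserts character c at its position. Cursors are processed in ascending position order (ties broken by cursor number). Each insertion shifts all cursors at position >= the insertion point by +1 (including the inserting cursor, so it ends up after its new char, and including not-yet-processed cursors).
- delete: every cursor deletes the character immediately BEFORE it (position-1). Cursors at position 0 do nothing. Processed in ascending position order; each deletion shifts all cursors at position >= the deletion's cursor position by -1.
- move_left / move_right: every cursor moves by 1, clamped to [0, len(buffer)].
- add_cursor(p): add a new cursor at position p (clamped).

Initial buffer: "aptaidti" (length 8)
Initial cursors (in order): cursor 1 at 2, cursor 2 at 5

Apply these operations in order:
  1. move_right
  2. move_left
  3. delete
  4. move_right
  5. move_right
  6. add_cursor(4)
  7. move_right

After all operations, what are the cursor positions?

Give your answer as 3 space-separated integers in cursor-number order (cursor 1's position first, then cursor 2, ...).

Answer: 4 6 5

Derivation:
After op 1 (move_right): buffer="aptaidti" (len 8), cursors c1@3 c2@6, authorship ........
After op 2 (move_left): buffer="aptaidti" (len 8), cursors c1@2 c2@5, authorship ........
After op 3 (delete): buffer="atadti" (len 6), cursors c1@1 c2@3, authorship ......
After op 4 (move_right): buffer="atadti" (len 6), cursors c1@2 c2@4, authorship ......
After op 5 (move_right): buffer="atadti" (len 6), cursors c1@3 c2@5, authorship ......
After op 6 (add_cursor(4)): buffer="atadti" (len 6), cursors c1@3 c3@4 c2@5, authorship ......
After op 7 (move_right): buffer="atadti" (len 6), cursors c1@4 c3@5 c2@6, authorship ......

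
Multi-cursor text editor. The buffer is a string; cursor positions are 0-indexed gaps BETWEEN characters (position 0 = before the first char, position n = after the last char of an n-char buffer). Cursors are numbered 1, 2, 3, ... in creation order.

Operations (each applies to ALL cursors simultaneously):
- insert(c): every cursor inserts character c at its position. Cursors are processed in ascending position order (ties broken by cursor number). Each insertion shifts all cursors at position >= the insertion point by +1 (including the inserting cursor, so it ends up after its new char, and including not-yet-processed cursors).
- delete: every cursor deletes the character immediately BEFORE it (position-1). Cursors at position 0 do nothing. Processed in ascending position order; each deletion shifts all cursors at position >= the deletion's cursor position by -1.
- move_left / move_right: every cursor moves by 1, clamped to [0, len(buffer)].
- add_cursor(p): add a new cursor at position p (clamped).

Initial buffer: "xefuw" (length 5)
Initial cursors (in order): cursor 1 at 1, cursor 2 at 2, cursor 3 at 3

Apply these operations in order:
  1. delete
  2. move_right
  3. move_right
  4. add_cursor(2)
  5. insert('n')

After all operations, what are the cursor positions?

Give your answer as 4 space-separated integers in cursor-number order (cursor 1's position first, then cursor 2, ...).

Answer: 6 6 6 6

Derivation:
After op 1 (delete): buffer="uw" (len 2), cursors c1@0 c2@0 c3@0, authorship ..
After op 2 (move_right): buffer="uw" (len 2), cursors c1@1 c2@1 c3@1, authorship ..
After op 3 (move_right): buffer="uw" (len 2), cursors c1@2 c2@2 c3@2, authorship ..
After op 4 (add_cursor(2)): buffer="uw" (len 2), cursors c1@2 c2@2 c3@2 c4@2, authorship ..
After op 5 (insert('n')): buffer="uwnnnn" (len 6), cursors c1@6 c2@6 c3@6 c4@6, authorship ..1234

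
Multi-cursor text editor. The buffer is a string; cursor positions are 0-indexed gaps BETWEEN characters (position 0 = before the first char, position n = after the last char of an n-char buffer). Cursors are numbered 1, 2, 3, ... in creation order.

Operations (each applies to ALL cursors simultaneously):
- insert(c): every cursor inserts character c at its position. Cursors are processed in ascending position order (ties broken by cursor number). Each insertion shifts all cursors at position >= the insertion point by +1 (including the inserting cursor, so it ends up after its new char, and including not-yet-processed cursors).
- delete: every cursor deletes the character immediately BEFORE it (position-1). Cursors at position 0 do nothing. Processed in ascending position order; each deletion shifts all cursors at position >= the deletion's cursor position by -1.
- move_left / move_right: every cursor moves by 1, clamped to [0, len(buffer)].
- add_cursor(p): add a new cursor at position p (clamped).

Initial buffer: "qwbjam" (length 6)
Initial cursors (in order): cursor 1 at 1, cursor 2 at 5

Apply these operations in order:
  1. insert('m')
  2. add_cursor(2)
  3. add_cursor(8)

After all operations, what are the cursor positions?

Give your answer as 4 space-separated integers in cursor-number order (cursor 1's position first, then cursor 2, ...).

After op 1 (insert('m')): buffer="qmwbjamm" (len 8), cursors c1@2 c2@7, authorship .1....2.
After op 2 (add_cursor(2)): buffer="qmwbjamm" (len 8), cursors c1@2 c3@2 c2@7, authorship .1....2.
After op 3 (add_cursor(8)): buffer="qmwbjamm" (len 8), cursors c1@2 c3@2 c2@7 c4@8, authorship .1....2.

Answer: 2 7 2 8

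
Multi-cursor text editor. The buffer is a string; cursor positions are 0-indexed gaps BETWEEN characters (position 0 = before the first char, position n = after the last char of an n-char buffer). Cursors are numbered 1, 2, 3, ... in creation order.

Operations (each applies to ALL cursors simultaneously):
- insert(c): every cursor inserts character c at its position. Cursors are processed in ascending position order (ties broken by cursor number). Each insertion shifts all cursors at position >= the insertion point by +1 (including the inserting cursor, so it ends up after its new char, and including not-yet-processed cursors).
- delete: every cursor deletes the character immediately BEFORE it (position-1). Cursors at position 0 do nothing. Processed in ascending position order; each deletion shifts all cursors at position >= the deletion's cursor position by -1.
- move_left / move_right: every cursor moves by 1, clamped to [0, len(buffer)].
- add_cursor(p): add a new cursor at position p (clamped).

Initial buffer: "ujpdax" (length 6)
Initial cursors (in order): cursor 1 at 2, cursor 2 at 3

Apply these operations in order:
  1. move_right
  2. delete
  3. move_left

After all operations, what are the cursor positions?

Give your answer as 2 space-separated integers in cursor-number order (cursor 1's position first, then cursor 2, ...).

After op 1 (move_right): buffer="ujpdax" (len 6), cursors c1@3 c2@4, authorship ......
After op 2 (delete): buffer="ujax" (len 4), cursors c1@2 c2@2, authorship ....
After op 3 (move_left): buffer="ujax" (len 4), cursors c1@1 c2@1, authorship ....

Answer: 1 1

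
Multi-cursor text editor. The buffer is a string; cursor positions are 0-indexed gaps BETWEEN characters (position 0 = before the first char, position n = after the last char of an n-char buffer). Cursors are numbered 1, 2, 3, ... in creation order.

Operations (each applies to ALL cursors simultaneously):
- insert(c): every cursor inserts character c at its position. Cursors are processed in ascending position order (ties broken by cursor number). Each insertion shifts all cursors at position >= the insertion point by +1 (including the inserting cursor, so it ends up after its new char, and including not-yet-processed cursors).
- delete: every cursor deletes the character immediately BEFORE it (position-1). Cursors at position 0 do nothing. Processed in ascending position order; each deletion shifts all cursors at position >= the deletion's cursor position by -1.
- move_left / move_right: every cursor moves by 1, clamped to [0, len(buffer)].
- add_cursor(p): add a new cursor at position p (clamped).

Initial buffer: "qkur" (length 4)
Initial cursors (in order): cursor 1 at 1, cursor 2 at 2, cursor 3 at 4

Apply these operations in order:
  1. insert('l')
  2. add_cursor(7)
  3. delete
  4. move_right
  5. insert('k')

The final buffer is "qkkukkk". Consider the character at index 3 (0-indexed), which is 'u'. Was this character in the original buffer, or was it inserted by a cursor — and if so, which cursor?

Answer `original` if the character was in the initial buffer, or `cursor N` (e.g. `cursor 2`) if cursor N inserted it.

After op 1 (insert('l')): buffer="qlklurl" (len 7), cursors c1@2 c2@4 c3@7, authorship .1.2..3
After op 2 (add_cursor(7)): buffer="qlklurl" (len 7), cursors c1@2 c2@4 c3@7 c4@7, authorship .1.2..3
After op 3 (delete): buffer="qku" (len 3), cursors c1@1 c2@2 c3@3 c4@3, authorship ...
After op 4 (move_right): buffer="qku" (len 3), cursors c1@2 c2@3 c3@3 c4@3, authorship ...
After op 5 (insert('k')): buffer="qkkukkk" (len 7), cursors c1@3 c2@7 c3@7 c4@7, authorship ..1.234
Authorship (.=original, N=cursor N): . . 1 . 2 3 4
Index 3: author = original

Answer: original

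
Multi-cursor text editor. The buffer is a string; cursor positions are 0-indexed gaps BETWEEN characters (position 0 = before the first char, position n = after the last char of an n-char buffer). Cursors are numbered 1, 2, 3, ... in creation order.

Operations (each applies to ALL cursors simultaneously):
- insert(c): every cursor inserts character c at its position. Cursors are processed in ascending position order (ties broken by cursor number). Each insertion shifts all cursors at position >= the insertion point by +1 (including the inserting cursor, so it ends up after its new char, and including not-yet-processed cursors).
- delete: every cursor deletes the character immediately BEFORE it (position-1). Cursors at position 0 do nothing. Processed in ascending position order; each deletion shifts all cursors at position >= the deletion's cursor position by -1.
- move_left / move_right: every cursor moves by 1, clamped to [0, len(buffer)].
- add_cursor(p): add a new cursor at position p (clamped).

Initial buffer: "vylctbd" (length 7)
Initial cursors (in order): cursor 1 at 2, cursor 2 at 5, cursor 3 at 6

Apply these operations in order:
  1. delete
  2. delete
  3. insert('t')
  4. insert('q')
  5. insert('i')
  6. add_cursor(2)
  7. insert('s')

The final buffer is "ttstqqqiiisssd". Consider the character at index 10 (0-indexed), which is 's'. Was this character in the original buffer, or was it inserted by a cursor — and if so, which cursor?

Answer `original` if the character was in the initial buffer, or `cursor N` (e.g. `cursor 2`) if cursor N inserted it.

Answer: cursor 1

Derivation:
After op 1 (delete): buffer="vlcd" (len 4), cursors c1@1 c2@3 c3@3, authorship ....
After op 2 (delete): buffer="d" (len 1), cursors c1@0 c2@0 c3@0, authorship .
After op 3 (insert('t')): buffer="tttd" (len 4), cursors c1@3 c2@3 c3@3, authorship 123.
After op 4 (insert('q')): buffer="tttqqqd" (len 7), cursors c1@6 c2@6 c3@6, authorship 123123.
After op 5 (insert('i')): buffer="tttqqqiiid" (len 10), cursors c1@9 c2@9 c3@9, authorship 123123123.
After op 6 (add_cursor(2)): buffer="tttqqqiiid" (len 10), cursors c4@2 c1@9 c2@9 c3@9, authorship 123123123.
After op 7 (insert('s')): buffer="ttstqqqiiisssd" (len 14), cursors c4@3 c1@13 c2@13 c3@13, authorship 1243123123123.
Authorship (.=original, N=cursor N): 1 2 4 3 1 2 3 1 2 3 1 2 3 .
Index 10: author = 1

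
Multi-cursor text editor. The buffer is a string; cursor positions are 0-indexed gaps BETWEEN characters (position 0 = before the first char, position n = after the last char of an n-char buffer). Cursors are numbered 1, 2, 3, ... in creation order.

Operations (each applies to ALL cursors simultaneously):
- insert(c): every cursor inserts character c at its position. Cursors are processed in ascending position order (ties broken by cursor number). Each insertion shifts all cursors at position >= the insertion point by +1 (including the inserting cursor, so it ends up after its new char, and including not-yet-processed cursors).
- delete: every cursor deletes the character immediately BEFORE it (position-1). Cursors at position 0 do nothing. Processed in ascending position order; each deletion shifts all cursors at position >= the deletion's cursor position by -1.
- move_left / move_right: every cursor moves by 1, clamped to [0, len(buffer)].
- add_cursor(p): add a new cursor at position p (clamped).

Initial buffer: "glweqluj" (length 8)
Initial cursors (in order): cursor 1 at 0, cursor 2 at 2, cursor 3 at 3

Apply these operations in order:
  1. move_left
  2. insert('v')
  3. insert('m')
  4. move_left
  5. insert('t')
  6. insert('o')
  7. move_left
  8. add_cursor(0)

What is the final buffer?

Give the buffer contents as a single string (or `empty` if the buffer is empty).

Answer: vtomgvtomlvtomweqluj

Derivation:
After op 1 (move_left): buffer="glweqluj" (len 8), cursors c1@0 c2@1 c3@2, authorship ........
After op 2 (insert('v')): buffer="vgvlvweqluj" (len 11), cursors c1@1 c2@3 c3@5, authorship 1.2.3......
After op 3 (insert('m')): buffer="vmgvmlvmweqluj" (len 14), cursors c1@2 c2@5 c3@8, authorship 11.22.33......
After op 4 (move_left): buffer="vmgvmlvmweqluj" (len 14), cursors c1@1 c2@4 c3@7, authorship 11.22.33......
After op 5 (insert('t')): buffer="vtmgvtmlvtmweqluj" (len 17), cursors c1@2 c2@6 c3@10, authorship 111.222.333......
After op 6 (insert('o')): buffer="vtomgvtomlvtomweqluj" (len 20), cursors c1@3 c2@8 c3@13, authorship 1111.2222.3333......
After op 7 (move_left): buffer="vtomgvtomlvtomweqluj" (len 20), cursors c1@2 c2@7 c3@12, authorship 1111.2222.3333......
After op 8 (add_cursor(0)): buffer="vtomgvtomlvtomweqluj" (len 20), cursors c4@0 c1@2 c2@7 c3@12, authorship 1111.2222.3333......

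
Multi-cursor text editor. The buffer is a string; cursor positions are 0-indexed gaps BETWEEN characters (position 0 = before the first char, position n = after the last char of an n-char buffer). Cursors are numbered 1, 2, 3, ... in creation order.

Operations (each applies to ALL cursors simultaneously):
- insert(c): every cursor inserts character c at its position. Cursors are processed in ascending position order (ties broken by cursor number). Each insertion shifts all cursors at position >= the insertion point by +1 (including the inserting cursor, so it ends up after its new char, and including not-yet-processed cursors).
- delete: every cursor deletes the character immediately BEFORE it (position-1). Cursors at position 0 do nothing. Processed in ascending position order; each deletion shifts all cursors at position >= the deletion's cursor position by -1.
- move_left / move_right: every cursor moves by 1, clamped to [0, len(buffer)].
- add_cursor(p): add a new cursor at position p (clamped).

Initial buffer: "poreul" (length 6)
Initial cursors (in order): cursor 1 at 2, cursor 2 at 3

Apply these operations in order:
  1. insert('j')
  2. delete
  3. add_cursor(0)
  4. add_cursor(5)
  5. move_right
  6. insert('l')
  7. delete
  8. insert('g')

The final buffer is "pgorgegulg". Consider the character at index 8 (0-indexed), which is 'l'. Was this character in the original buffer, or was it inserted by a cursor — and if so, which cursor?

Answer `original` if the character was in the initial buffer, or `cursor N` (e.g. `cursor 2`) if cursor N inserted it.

After op 1 (insert('j')): buffer="pojrjeul" (len 8), cursors c1@3 c2@5, authorship ..1.2...
After op 2 (delete): buffer="poreul" (len 6), cursors c1@2 c2@3, authorship ......
After op 3 (add_cursor(0)): buffer="poreul" (len 6), cursors c3@0 c1@2 c2@3, authorship ......
After op 4 (add_cursor(5)): buffer="poreul" (len 6), cursors c3@0 c1@2 c2@3 c4@5, authorship ......
After op 5 (move_right): buffer="poreul" (len 6), cursors c3@1 c1@3 c2@4 c4@6, authorship ......
After op 6 (insert('l')): buffer="plorlelull" (len 10), cursors c3@2 c1@5 c2@7 c4@10, authorship .3..1.2..4
After op 7 (delete): buffer="poreul" (len 6), cursors c3@1 c1@3 c2@4 c4@6, authorship ......
After op 8 (insert('g')): buffer="pgorgegulg" (len 10), cursors c3@2 c1@5 c2@7 c4@10, authorship .3..1.2..4
Authorship (.=original, N=cursor N): . 3 . . 1 . 2 . . 4
Index 8: author = original

Answer: original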